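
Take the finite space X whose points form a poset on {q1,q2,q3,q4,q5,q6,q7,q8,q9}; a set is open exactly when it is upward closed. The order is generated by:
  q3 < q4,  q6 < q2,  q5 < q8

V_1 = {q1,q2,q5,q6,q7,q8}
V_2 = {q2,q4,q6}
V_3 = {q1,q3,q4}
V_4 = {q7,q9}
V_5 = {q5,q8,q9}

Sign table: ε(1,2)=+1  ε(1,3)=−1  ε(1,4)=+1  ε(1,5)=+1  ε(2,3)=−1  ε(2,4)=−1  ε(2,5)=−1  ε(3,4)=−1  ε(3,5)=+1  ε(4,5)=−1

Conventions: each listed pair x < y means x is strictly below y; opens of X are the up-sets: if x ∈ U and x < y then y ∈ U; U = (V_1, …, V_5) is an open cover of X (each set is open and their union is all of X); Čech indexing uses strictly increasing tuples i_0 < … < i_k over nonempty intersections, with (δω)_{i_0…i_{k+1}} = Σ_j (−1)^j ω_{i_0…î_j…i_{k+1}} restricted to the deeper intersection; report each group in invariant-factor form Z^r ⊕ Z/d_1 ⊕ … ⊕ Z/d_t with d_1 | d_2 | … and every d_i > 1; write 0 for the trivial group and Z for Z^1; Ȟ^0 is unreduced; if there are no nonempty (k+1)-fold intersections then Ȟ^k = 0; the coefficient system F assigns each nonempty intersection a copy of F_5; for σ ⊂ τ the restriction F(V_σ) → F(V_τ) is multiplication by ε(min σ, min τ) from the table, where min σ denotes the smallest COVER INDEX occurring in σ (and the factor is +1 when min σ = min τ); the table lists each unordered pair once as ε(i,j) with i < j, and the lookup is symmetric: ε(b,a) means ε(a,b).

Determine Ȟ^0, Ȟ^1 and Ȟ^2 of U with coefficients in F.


Ȟ^0(U;F) ≅ 0; Ȟ^1(U;F) ≅ Z/5; Ȟ^2(U;F) ≅ 0

intersection data:
  V12={q2,q6} V13={q1} V14={q7} V15={q5,q8} V23={q4} V45={q9}
C dims 5,6; δ0: rk_F5 5
Ȟ^0 = (5 − 5) − 0 = 0, so Ȟ^0 ≅ 0
Ȟ^1 = (6 − 0) − 5 = 1, so Ȟ^1 ≅ Z/5
Ȟ^2 = (0 − 0) − 0 = 0, so Ȟ^2 ≅ 0


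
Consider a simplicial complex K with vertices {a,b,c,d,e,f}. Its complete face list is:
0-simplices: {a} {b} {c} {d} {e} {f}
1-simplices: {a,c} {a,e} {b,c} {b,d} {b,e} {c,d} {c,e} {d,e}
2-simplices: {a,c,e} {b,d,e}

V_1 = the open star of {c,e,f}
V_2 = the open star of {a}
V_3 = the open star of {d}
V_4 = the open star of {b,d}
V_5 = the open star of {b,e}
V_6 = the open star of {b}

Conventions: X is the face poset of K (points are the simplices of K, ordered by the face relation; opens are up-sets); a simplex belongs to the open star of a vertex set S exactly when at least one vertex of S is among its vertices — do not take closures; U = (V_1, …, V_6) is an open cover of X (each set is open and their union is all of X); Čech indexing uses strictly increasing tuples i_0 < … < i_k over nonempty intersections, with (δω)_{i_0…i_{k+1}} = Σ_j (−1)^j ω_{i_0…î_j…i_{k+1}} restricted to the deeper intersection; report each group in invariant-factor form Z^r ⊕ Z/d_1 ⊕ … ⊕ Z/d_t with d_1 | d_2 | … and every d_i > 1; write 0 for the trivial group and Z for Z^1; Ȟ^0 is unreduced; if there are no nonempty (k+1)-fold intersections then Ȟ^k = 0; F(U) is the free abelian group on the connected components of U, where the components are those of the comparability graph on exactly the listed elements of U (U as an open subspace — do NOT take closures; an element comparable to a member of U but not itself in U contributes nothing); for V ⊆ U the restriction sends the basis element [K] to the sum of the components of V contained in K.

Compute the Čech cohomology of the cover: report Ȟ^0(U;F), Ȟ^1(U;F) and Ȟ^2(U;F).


Ȟ^0 ≅ Z^2, Ȟ^1 ≅ Z^2, Ȟ^2 ≅ 0

nonempty intersections:
  V1={{c},{e},{f},{a,c},{a,e},{b,c},{b,e},{c,d},{c,e},{d,e},{a,c,e},{b,d,e}} V2={{a},{a,c},{a,e},{a,c,e}} V3={{d},{b,d},{c,d},{d,e},{b,d,e}} V4={{b},{d},{b,c},{b,d},{b,e},{c,d},{d,e},{b,d,e}} V5={{b},{e},{a,e},{b,c},{b,d},{b,e},{c,e},{d,e},{a,c,e},{b,d,e}} V6={{b},{b,c},{b,d},{b,e},{b,d,e}}
  V12={{a,c},{a,e},{a,c,e}} V13={{c,d},{d,e},{b,d,e}} V14={{b,c},{b,e},{c,d},{d,e},{b,d,e}} V15={{e},{a,e},{b,c},{b,e},{c,e},{d,e},{a,c,e},{b,d,e}} V16={{b,c},{b,e},{b,d,e}} V25={{a,e},{a,c,e}} V34={{d},{b,d},{c,d},{d,e},{b,d,e}} V35={{b,d},{d,e},{b,d,e}} V36={{b,d},{b,d,e}} V45={{b},{b,c},{b,d},{b,e},{d,e},{b,d,e}} V46={{b},{b,c},{b,d},{b,e},{b,d,e}} V56={{b},{b,c},{b,d},{b,e},{b,d,e}}
  V125={{a,e},{a,c,e}} V134={{c,d},{d,e},{b,d,e}} V135={{d,e},{b,d,e}} V136={{b,d,e}} V145={{b,c},{b,e},{d,e},{b,d,e}} V146={{b,c},{b,e},{b,d,e}} V156={{b,c},{b,e},{b,d,e}} V345={{b,d},{d,e},{b,d,e}} V346={{b,d},{b,d,e}} V356={{b,d},{b,d,e}} V456={{b},{b,c},{b,d},{b,e},{b,d,e}}
  V1345={{d,e},{b,d,e}} V1346={{b,d,e}} V1356={{b,d,e}} V1456={{b,c},{b,e},{b,d,e}} V3456={{b,d},{b,d,e}}
  V13456={{b,d,e}}
components per intersection:
  V1: {{c},{e},{a,c},{a,e},{b,c},{b,e},{c,d},{c,e},{d,e},{a,c,e},{b,d,e}} {{f}}
  V2: {{a},{a,c},{a,e},{a,c,e}}
  V3: {{d},{b,d},{c,d},{d,e},{b,d,e}}
  V4: {{b},{d},{b,c},{b,d},{b,e},{c,d},{d,e},{b,d,e}}
  V5: {{b},{e},{a,e},{b,c},{b,d},{b,e},{c,e},{d,e},{a,c,e},{b,d,e}}
  V6: {{b},{b,c},{b,d},{b,e},{b,d,e}}
  V12: {{a,c},{a,e},{a,c,e}}
  V13: {{c,d}} {{d,e},{b,d,e}}
  V14: {{b,c}} {{b,e},{d,e},{b,d,e}} {{c,d}}
  V15: {{e},{a,e},{b,e},{c,e},{d,e},{a,c,e},{b,d,e}} {{b,c}}
  V16: {{b,c}} {{b,e},{b,d,e}}
  V25: {{a,e},{a,c,e}}
  V34: {{d},{b,d},{c,d},{d,e},{b,d,e}}
  V35: {{b,d},{d,e},{b,d,e}}
  V36: {{b,d},{b,d,e}}
  V45: {{b},{b,c},{b,d},{b,e},{d,e},{b,d,e}}
  V46: {{b},{b,c},{b,d},{b,e},{b,d,e}}
  V56: {{b},{b,c},{b,d},{b,e},{b,d,e}}
  V125: {{a,e},{a,c,e}}
  V134: {{c,d}} {{d,e},{b,d,e}}
  V135: {{d,e},{b,d,e}}
  V136: {{b,d,e}}
  V145: {{b,c}} {{b,e},{d,e},{b,d,e}}
  V146: {{b,c}} {{b,e},{b,d,e}}
  V156: {{b,c}} {{b,e},{b,d,e}}
  V345: {{b,d},{d,e},{b,d,e}}
  V346: {{b,d},{b,d,e}}
  V356: {{b,d},{b,d,e}}
  V456: {{b},{b,c},{b,d},{b,e},{b,d,e}}
  V1345: {{d,e},{b,d,e}}
  V1346: {{b,d,e}}
  V1356: {{b,d,e}}
  V1456: {{b,c}} {{b,e},{b,d,e}}
  V3456: {{b,d},{b,d,e}}
  V13456: {{b,d,e}}
C dims 7,17,15,6; δ0: rk 5, SNF 1^5; δ1: rk 10, SNF 1^10; δ2: rk 5, SNF 1^5
Ȟ^0: (7−5)−0=2 ⇒ Z^2
Ȟ^1: (17−10)−5=2 ⇒ Z^2
Ȟ^2: (15−5)−10=0 ⇒ 0


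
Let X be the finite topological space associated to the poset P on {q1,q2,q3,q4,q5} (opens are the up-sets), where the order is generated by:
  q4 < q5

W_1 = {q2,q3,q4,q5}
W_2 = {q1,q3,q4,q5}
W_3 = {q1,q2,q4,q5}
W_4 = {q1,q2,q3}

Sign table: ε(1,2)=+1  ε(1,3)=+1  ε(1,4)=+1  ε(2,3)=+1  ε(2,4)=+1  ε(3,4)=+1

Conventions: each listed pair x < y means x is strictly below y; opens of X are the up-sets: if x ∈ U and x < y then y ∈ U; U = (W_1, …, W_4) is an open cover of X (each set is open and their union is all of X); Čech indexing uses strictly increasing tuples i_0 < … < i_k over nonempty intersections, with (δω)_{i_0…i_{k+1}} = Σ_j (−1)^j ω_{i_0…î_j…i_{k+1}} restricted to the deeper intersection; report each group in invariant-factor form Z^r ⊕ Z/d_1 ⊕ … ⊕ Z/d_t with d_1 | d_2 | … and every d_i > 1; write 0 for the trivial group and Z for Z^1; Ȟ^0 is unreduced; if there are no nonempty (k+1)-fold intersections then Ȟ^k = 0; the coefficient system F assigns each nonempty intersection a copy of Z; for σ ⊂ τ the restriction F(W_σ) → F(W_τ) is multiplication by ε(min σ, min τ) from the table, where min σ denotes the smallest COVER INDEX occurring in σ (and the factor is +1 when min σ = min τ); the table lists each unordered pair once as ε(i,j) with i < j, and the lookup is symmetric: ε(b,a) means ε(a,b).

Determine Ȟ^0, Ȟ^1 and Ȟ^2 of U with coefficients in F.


nerve simplices:
  W12={q3,q4,q5} W13={q2,q4,q5} W14={q2,q3} W23={q1,q4,q5} W24={q1,q3} W34={q1,q2}
  W123={q4,q5} W124={q3} W134={q2} W234={q1}
C dims 4,6,4; δ0: rk 3, SNF 1^3; δ1: rk 3, SNF 1^3
degree 0: 4−3−0 = 1 → Ȟ^0 ≅ Z
degree 1: 6−3−3 = 0 → Ȟ^1 ≅ 0
degree 2: 4−0−3 = 1 → Ȟ^2 ≅ Z

Ȟ^0 = Z,  Ȟ^1 = 0,  Ȟ^2 = Z


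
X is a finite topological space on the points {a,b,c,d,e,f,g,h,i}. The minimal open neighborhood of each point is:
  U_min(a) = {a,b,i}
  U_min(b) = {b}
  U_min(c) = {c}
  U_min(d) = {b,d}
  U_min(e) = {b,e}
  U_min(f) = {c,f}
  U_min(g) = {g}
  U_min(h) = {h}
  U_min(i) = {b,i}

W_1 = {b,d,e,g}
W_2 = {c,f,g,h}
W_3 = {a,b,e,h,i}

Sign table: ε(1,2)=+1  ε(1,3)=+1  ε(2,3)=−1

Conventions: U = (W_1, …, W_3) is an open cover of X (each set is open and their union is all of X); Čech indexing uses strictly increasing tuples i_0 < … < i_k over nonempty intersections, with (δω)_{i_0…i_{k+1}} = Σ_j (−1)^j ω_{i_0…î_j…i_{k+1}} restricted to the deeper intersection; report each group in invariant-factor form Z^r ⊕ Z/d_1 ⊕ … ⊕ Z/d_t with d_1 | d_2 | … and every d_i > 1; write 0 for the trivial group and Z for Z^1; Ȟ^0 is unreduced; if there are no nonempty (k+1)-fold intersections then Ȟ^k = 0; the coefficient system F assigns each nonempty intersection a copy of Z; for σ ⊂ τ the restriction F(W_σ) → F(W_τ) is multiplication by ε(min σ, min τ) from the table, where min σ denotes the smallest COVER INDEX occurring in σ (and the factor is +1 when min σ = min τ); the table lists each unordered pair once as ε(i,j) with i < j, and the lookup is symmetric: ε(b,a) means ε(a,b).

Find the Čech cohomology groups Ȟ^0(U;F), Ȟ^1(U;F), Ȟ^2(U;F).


Ȟ^0(U;F) ≅ 0,  Ȟ^1(U;F) ≅ Z/2,  Ȟ^2(U;F) ≅ 0

nerve of the cover:
  W12={g} W13={b,e} W23={h}
C dims 3,3; δ0: rk 3, SNF 1^2·2
Ȟ^0 = (3 − 3) − 0 = 0, so Ȟ^0 ≅ 0
Ȟ^1 = (3 − 0) − 3 = 0 plus torsion [2], so Ȟ^1 ≅ Z/2
Ȟ^2 = (0 − 0) − 0 = 0, so Ȟ^2 ≅ 0


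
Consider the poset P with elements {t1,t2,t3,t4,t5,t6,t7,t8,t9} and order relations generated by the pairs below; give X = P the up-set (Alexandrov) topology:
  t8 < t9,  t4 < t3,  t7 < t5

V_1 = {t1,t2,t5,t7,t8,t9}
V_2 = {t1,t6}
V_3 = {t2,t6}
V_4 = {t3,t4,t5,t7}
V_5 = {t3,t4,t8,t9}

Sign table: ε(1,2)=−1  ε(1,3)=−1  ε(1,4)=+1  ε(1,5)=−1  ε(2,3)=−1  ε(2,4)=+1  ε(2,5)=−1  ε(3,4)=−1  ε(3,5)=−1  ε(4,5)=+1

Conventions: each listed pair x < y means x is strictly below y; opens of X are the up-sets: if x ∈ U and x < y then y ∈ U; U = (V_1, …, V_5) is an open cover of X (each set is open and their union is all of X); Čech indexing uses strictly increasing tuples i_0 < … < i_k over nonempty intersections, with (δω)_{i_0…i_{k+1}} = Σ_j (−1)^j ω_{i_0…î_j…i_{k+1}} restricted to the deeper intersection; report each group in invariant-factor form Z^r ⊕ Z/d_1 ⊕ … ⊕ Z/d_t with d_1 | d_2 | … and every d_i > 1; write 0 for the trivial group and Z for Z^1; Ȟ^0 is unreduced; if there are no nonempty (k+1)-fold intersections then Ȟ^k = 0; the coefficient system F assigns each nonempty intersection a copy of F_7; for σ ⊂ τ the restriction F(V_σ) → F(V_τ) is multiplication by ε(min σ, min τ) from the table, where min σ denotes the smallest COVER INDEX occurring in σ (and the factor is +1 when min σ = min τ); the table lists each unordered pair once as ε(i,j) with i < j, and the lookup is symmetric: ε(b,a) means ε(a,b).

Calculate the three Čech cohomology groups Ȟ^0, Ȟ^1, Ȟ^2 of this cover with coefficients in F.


nonempty intersections:
  V12={t1} V13={t2} V14={t5,t7} V15={t8,t9} V23={t6} V45={t3,t4}
C dims 5,6; δ0: rk_F7 5
Ȟ^0: (5−5)−0=0 ⇒ 0
Ȟ^1: (6−0)−5=1 ⇒ Z/7
Ȟ^2: (0−0)−0=0 ⇒ 0

Ȟ^0 ≅ 0, Ȟ^1 ≅ Z/7, Ȟ^2 ≅ 0


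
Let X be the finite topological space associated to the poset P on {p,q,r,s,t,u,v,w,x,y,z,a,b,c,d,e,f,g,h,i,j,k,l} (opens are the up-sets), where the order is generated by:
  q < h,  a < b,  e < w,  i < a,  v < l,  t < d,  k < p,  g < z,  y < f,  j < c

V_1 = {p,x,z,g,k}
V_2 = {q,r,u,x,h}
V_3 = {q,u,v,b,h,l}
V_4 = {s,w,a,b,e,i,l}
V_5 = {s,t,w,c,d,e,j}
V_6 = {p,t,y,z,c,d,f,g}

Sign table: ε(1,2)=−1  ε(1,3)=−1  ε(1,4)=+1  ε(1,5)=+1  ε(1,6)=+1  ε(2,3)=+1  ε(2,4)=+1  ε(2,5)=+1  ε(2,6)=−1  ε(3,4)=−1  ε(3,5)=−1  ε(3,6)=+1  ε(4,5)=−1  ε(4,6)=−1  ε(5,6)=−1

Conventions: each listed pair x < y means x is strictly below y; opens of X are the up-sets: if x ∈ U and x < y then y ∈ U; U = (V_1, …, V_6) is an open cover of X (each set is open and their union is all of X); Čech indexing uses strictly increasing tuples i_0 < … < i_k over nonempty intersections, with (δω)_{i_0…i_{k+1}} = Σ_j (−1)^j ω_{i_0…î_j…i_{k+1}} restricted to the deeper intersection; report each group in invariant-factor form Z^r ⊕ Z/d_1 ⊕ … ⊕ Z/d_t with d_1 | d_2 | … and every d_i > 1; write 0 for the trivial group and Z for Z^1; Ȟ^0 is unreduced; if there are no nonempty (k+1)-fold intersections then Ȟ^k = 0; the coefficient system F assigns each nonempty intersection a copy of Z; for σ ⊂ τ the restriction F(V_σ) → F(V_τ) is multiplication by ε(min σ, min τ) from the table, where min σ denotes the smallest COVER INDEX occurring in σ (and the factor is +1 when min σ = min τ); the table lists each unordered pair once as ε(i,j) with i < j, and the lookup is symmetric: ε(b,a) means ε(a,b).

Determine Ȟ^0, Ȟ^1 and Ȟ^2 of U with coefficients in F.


Ȟ^0 ≅ Z; Ȟ^1 ≅ Z; Ȟ^2 ≅ 0

nonempty overlaps:
  V12={x} V16={p,z,g} V23={q,u,h} V34={b,l} V45={s,w,e} V56={t,c,d}
C dims 6,6; δ0: rk 5, SNF 1^5
degree 0: 6−5−0 = 1 → Ȟ^0 ≅ Z
degree 1: 6−0−5 = 1 → Ȟ^1 ≅ Z
degree 2: 0−0−0 = 0 → Ȟ^2 ≅ 0


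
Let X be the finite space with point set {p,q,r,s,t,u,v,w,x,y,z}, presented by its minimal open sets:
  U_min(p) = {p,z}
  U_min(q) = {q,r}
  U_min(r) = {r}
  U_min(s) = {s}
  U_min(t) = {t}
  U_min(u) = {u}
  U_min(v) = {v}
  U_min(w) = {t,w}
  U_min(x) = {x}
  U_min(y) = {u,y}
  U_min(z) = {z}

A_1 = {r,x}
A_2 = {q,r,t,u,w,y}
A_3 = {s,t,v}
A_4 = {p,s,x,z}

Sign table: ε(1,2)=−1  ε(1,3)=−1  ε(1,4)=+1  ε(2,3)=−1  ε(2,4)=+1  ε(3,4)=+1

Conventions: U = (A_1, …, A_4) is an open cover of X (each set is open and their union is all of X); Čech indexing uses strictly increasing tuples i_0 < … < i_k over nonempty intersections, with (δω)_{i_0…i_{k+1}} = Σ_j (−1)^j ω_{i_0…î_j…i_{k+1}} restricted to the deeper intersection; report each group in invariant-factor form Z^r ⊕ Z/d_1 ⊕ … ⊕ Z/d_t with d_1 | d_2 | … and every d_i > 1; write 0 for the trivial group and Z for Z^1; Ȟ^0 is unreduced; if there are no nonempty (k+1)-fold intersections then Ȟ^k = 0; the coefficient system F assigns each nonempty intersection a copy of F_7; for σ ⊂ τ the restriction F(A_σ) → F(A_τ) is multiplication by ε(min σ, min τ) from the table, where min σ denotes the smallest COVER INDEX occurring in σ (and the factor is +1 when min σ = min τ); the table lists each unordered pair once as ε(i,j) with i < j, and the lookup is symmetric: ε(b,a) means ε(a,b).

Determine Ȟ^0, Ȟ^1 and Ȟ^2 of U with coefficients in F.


Ȟ^0 = Z/7, Ȟ^1 = Z/7, Ȟ^2 = 0

nerve simplices:
  A12={r} A14={x} A23={t} A34={s}
C dims 4,4; δ0: rk_F7 3
degree 0: 4−3−0 = 1 → Ȟ^0 ≅ Z/7
degree 1: 4−0−3 = 1 → Ȟ^1 ≅ Z/7
degree 2: 0−0−0 = 0 → Ȟ^2 ≅ 0


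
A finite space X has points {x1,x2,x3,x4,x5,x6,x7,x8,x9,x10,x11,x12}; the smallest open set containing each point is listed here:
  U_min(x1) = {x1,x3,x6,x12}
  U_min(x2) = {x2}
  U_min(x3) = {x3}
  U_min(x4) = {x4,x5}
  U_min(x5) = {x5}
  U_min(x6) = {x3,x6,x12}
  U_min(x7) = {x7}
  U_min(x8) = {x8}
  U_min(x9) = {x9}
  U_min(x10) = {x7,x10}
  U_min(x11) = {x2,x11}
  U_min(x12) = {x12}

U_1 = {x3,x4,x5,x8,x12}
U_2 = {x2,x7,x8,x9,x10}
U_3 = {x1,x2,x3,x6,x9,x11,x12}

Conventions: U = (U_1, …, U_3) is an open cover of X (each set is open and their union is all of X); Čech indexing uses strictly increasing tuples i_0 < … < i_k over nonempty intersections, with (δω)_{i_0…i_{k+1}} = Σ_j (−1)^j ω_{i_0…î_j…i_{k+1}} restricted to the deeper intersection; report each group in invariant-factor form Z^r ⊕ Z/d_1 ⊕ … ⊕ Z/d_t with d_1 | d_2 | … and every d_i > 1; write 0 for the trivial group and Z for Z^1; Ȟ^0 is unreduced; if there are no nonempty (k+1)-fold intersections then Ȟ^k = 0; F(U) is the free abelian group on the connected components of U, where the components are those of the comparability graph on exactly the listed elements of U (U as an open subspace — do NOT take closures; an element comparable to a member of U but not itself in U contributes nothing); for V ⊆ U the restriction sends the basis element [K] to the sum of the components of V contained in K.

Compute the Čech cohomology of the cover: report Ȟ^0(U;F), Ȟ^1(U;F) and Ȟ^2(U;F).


Ȟ^0 ≅ Z^6, Ȟ^1 ≅ 0 and Ȟ^2 ≅ 0

nerve of the cover:
  U12={x8} U13={x3,x12} U23={x2,x9}
components per intersection:
  U1: {x3} {x4,x5} {x8} {x12}
  U2: {x2} {x7,x10} {x8} {x9}
  U3: {x1,x3,x6,x12} {x2,x11} {x9}
  U12: {x8}
  U13: {x3} {x12}
  U23: {x2} {x9}
C dims 11,5; δ0: rk 5, SNF 1^5
Ȟ^0 = (11 − 5) − 0 = 6, so Ȟ^0 ≅ Z^6
Ȟ^1 = (5 − 0) − 5 = 0, so Ȟ^1 ≅ 0
Ȟ^2 = (0 − 0) − 0 = 0, so Ȟ^2 ≅ 0


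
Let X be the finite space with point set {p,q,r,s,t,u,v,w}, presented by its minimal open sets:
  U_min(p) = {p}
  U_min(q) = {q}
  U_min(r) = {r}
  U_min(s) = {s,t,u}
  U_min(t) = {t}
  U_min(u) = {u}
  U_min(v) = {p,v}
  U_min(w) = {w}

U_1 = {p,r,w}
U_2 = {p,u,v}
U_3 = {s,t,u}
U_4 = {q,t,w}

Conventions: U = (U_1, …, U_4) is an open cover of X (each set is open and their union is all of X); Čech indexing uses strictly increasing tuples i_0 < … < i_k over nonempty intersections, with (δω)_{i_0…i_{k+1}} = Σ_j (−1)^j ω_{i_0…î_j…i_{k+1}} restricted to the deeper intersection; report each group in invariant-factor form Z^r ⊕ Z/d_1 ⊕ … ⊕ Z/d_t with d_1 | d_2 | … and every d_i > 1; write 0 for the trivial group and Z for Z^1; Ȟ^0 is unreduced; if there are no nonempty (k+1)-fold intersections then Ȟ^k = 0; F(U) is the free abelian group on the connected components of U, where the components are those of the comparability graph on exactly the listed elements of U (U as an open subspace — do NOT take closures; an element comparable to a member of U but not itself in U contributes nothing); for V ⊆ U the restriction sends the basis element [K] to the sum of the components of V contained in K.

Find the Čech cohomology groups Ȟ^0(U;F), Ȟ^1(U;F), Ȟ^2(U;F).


nonempty overlaps:
  U12={p} U14={w} U23={u} U34={t}
components per intersection:
  U1: {p} {r} {w}
  U2: {p,v} {u}
  U3: {s,t,u}
  U4: {q} {t} {w}
  U12: {p}
  U14: {w}
  U23: {u}
  U34: {t}
C dims 9,4; δ0: rk 4, SNF 1^4
degree 0: 9−4−0 = 5 → Ȟ^0 ≅ Z^5
degree 1: 4−0−4 = 0 → Ȟ^1 ≅ 0
degree 2: 0−0−0 = 0 → Ȟ^2 ≅ 0

Ȟ^0 ≅ Z^5; Ȟ^1 ≅ 0; Ȟ^2 ≅ 0


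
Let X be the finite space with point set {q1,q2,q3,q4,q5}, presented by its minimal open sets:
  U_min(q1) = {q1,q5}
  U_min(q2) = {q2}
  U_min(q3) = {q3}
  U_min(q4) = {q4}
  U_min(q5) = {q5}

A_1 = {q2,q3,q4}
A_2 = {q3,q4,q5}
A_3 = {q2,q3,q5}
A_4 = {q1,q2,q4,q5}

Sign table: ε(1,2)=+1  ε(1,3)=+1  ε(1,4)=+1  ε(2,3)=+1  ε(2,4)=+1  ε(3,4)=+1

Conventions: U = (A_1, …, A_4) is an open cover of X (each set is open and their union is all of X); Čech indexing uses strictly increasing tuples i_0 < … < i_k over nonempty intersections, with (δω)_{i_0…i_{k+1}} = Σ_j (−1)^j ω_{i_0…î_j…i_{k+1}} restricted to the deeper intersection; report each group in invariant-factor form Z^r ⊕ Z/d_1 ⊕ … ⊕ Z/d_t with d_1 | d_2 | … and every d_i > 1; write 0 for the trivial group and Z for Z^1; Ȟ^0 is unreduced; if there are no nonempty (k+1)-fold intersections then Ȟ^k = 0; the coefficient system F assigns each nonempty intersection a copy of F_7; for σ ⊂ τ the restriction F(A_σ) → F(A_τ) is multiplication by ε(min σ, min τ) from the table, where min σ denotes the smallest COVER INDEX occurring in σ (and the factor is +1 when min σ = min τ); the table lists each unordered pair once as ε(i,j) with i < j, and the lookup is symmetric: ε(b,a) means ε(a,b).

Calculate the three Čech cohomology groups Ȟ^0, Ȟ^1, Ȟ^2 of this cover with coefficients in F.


intersection data:
  A12={q3,q4} A13={q2,q3} A14={q2,q4} A23={q3,q5} A24={q4,q5} A34={q2,q5}
  A123={q3} A124={q4} A134={q2} A234={q5}
C dims 4,6,4; δ0: rk_F7 3; δ1: rk_F7 3
Ȟ^0 = (4 − 3) − 0 = 1, so Ȟ^0 ≅ Z/7
Ȟ^1 = (6 − 3) − 3 = 0, so Ȟ^1 ≅ 0
Ȟ^2 = (4 − 0) − 3 = 1, so Ȟ^2 ≅ Z/7

Ȟ^0(U;F) ≅ Z/7, Ȟ^1(U;F) ≅ 0, Ȟ^2(U;F) ≅ Z/7


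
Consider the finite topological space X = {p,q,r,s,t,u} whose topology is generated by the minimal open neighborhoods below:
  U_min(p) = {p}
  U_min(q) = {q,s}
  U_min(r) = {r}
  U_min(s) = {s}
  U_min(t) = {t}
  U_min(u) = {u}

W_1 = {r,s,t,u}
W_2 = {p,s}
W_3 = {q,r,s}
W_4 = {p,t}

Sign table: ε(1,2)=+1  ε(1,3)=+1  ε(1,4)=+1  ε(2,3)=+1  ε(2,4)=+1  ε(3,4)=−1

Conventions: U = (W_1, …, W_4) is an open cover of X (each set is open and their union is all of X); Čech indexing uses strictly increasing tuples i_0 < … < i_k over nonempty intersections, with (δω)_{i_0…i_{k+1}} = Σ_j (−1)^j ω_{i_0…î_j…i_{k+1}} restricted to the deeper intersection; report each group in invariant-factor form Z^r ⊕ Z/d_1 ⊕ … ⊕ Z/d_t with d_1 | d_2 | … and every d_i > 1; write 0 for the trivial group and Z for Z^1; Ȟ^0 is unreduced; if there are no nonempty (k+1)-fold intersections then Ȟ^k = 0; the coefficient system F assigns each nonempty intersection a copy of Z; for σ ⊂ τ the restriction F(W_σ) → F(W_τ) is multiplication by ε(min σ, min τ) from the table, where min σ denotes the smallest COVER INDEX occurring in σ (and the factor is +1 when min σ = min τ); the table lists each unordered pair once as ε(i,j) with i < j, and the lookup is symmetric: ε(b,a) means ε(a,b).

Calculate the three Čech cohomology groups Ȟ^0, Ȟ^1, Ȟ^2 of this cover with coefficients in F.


Ȟ^0 = Z, Ȟ^1 = Z, Ȟ^2 = 0

nerve simplices:
  W12={s} W13={r,s} W14={t} W23={s} W24={p}
  W123={s}
C dims 4,5,1; δ0: rk 3, SNF 1^3; δ1: rk 1, SNF 1^1
degree 0: 4−3−0 = 1 → Ȟ^0 ≅ Z
degree 1: 5−1−3 = 1 → Ȟ^1 ≅ Z
degree 2: 1−0−1 = 0 → Ȟ^2 ≅ 0


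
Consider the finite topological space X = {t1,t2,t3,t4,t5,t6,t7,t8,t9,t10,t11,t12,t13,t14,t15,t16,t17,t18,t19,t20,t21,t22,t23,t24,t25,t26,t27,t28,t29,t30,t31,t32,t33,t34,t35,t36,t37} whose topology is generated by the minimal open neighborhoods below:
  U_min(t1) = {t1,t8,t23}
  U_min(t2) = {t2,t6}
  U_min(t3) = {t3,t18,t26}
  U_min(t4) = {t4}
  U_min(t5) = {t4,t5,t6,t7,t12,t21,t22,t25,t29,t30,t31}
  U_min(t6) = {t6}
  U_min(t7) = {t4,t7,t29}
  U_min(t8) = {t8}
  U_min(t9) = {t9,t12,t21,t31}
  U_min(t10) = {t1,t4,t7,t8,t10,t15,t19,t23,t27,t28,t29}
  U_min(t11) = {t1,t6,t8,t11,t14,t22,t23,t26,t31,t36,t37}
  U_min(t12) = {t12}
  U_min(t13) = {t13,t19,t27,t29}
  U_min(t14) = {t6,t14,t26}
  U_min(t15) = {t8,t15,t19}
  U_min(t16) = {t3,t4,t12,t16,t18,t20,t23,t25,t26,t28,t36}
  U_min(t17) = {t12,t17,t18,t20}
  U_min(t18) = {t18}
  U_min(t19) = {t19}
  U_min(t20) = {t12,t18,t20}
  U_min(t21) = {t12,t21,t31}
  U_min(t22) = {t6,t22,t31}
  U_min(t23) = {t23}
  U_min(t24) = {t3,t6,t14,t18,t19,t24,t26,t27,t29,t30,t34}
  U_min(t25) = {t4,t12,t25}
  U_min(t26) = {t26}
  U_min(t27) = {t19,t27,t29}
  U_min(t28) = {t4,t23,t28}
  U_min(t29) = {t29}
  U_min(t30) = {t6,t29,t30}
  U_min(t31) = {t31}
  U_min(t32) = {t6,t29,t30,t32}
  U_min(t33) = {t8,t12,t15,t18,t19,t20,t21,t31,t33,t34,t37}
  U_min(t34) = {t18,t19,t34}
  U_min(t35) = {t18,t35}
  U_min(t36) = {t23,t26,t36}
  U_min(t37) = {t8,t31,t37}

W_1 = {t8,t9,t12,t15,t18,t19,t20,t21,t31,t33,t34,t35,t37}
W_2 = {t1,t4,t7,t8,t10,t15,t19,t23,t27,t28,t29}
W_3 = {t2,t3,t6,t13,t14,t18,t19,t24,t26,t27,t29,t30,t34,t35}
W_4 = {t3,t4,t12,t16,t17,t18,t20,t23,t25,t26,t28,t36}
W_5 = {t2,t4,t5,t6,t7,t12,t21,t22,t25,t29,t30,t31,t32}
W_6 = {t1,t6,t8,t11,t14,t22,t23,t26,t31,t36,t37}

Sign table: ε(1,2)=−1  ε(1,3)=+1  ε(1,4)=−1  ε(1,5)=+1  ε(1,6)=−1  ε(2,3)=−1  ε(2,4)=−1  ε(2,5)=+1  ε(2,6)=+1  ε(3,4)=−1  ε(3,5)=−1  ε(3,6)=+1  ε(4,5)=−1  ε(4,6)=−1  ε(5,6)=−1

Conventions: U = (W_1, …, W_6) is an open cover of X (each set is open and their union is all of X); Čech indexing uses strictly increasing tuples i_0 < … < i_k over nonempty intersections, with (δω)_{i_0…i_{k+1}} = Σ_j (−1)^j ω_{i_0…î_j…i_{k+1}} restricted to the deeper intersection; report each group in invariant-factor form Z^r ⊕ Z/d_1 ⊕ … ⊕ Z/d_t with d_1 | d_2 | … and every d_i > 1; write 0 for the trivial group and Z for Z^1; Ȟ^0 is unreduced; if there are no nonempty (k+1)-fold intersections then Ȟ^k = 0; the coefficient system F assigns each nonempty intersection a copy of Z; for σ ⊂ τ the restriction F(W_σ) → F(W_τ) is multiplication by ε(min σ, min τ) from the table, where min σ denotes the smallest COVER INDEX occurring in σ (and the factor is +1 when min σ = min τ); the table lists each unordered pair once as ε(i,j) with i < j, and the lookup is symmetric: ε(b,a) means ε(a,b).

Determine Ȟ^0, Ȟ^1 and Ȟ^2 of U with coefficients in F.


nonempty intersections:
  W12={t8,t15,t19} W13={t18,t19,t34,t35} W14={t12,t18,t20} W15={t12,t21,t31} W16={t8,t31,t37} W23={t19,t27,t29} W24={t4,t23,t28} W25={t4,t7,t29} W26={t1,t8,t23} W34={t3,t18,t26} W35={t2,t6,t29,t30} W36={t6,t14,t26} W45={t4,t12,t25} W46={t23,t26,t36} W56={t6,t22,t31}
  W123={t19} W126={t8} W134={t18} W145={t12} W156={t31} W235={t29} W245={t4} W246={t23} W346={t26} W356={t6}
C dims 6,15,10; δ0: rk 6, SNF 1^5·2; δ1: rk 9, SNF 1^9
Ȟ^0: (6−6)−0=0 ⇒ 0
Ȟ^1: (15−9)−6=0 plus torsion [2] ⇒ Z/2
Ȟ^2: (10−0)−9=1 ⇒ Z

Ȟ^0 ≅ 0, Ȟ^1 ≅ Z/2, Ȟ^2 ≅ Z


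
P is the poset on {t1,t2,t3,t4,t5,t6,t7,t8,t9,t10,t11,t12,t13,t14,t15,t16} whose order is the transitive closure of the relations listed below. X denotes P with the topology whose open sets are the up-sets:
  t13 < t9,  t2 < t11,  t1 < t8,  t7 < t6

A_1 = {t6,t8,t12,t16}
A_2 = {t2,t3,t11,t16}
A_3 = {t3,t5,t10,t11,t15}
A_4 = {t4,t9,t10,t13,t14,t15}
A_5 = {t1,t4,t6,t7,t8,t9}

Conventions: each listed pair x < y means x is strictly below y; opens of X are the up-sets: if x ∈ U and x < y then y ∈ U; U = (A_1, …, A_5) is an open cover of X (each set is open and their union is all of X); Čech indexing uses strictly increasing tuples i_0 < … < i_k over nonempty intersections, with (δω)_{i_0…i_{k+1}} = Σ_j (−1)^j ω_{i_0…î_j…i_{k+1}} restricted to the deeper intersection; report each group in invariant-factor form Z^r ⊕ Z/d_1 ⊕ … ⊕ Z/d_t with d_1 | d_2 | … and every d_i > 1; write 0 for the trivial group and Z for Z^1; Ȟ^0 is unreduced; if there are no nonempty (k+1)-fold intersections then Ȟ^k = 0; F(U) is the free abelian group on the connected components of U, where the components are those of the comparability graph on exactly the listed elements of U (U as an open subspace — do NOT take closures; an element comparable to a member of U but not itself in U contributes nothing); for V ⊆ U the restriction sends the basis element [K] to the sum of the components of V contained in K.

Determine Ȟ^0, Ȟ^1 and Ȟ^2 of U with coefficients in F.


Ȟ^0 ≅ Z^12, Ȟ^1 ≅ 0, Ȟ^2 ≅ 0

nerve simplices:
  A12={t16} A15={t6,t8} A23={t3,t11} A34={t10,t15} A45={t4,t9}
components per intersection:
  A1: {t6} {t8} {t12} {t16}
  A2: {t2,t11} {t3} {t16}
  A3: {t3} {t5} {t10} {t11} {t15}
  A4: {t4} {t9,t13} {t10} {t14} {t15}
  A5: {t1,t8} {t4} {t6,t7} {t9}
  A12: {t16}
  A15: {t6} {t8}
  A23: {t3} {t11}
  A34: {t10} {t15}
  A45: {t4} {t9}
C dims 21,9; δ0: rk 9, SNF 1^9
degree 0: 21−9−0 = 12 → Ȟ^0 ≅ Z^12
degree 1: 9−0−9 = 0 → Ȟ^1 ≅ 0
degree 2: 0−0−0 = 0 → Ȟ^2 ≅ 0


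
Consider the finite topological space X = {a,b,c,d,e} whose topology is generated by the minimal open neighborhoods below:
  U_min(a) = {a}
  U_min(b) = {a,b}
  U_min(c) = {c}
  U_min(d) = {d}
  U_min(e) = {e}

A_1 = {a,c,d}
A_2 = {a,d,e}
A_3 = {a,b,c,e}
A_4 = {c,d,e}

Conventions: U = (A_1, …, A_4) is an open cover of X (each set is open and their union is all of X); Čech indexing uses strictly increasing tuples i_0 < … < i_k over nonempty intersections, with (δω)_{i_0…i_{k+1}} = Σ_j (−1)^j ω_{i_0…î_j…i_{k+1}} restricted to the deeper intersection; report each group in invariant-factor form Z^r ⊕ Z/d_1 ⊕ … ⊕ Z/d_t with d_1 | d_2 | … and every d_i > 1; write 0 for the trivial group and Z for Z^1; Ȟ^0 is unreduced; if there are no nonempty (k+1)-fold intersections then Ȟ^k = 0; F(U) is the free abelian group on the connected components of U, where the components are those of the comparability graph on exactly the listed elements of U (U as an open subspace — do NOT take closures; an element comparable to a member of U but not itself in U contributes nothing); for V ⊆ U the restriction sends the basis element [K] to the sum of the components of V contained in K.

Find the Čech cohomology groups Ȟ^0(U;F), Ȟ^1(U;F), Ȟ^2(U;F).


Ȟ^0 ≅ Z^4, Ȟ^1 ≅ 0, Ȟ^2 ≅ 0

nonempty overlaps:
  A12={a,d} A13={a,c} A14={c,d} A23={a,e} A24={d,e} A34={c,e}
  A123={a} A124={d} A134={c} A234={e}
components per intersection:
  A1: {a} {c} {d}
  A2: {a} {d} {e}
  A3: {a,b} {c} {e}
  A4: {c} {d} {e}
  A12: {a} {d}
  A13: {a} {c}
  A14: {c} {d}
  A23: {a} {e}
  A24: {d} {e}
  A34: {c} {e}
  A123: {a}
  A124: {d}
  A134: {c}
  A234: {e}
C dims 12,12,4; δ0: rk 8, SNF 1^8; δ1: rk 4, SNF 1^4
degree 0: 12−8−0 = 4 → Ȟ^0 ≅ Z^4
degree 1: 12−4−8 = 0 → Ȟ^1 ≅ 0
degree 2: 4−0−4 = 0 → Ȟ^2 ≅ 0


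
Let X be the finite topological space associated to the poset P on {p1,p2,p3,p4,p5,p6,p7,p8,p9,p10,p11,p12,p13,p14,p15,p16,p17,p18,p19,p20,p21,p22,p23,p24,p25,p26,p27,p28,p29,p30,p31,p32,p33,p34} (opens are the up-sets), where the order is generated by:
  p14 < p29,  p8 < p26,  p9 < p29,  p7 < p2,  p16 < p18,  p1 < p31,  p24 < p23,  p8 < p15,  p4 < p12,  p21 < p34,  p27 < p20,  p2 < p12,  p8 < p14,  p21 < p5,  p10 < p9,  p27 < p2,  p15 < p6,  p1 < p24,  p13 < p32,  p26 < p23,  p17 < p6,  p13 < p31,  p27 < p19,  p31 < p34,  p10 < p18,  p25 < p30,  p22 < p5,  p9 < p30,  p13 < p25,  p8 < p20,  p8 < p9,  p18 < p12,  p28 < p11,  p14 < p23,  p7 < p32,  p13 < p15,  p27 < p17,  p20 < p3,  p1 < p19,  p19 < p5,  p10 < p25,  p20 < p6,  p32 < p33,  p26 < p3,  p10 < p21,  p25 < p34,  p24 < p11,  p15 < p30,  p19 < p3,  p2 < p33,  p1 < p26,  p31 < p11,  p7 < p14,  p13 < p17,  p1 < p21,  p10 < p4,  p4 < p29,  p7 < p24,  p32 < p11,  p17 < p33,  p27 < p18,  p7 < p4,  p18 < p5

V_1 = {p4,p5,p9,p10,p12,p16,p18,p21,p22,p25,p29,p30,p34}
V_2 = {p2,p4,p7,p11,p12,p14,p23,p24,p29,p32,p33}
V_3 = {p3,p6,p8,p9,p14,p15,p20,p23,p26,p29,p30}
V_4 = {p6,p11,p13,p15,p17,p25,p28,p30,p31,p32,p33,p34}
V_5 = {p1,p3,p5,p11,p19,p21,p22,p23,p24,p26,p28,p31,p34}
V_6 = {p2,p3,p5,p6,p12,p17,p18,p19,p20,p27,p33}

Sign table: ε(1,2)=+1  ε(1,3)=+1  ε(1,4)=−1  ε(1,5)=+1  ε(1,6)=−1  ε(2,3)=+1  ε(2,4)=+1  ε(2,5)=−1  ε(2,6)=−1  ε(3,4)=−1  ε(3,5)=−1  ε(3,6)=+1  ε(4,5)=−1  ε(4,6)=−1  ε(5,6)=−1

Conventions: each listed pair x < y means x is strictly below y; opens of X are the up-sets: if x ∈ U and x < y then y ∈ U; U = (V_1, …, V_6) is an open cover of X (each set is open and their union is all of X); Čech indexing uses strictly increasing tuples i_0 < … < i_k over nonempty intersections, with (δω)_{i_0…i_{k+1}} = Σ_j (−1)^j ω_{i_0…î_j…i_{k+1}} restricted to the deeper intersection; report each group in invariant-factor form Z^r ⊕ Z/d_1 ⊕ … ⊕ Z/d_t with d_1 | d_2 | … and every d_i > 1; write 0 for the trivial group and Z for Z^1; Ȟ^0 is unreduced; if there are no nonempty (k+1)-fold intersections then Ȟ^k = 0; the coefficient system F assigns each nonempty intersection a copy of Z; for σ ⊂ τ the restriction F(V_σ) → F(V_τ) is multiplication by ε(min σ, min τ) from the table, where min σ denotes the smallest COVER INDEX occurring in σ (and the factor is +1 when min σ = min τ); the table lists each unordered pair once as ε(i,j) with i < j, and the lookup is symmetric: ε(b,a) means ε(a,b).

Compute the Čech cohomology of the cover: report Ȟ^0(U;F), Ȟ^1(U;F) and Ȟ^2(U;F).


Ȟ^0 = 0,  Ȟ^1 = Z/2,  Ȟ^2 = Z

nonempty intersections:
  V12={p4,p12,p29} V13={p9,p29,p30} V14={p25,p30,p34} V15={p5,p21,p22,p34} V16={p5,p12,p18} V23={p14,p23,p29} V24={p11,p32,p33} V25={p11,p23,p24} V26={p2,p12,p33} V34={p6,p15,p30} V35={p3,p23,p26} V36={p3,p6,p20} V45={p11,p28,p31,p34} V46={p6,p17,p33} V56={p3,p5,p19}
  V123={p29} V126={p12} V134={p30} V145={p34} V156={p5} V235={p23} V245={p11} V246={p33} V346={p6} V356={p3}
C dims 6,15,10; δ0: rk 6, SNF 1^5·2; δ1: rk 9, SNF 1^9
Ȟ^0: (6−6)−0=0 ⇒ 0
Ȟ^1: (15−9)−6=0 plus torsion [2] ⇒ Z/2
Ȟ^2: (10−0)−9=1 ⇒ Z


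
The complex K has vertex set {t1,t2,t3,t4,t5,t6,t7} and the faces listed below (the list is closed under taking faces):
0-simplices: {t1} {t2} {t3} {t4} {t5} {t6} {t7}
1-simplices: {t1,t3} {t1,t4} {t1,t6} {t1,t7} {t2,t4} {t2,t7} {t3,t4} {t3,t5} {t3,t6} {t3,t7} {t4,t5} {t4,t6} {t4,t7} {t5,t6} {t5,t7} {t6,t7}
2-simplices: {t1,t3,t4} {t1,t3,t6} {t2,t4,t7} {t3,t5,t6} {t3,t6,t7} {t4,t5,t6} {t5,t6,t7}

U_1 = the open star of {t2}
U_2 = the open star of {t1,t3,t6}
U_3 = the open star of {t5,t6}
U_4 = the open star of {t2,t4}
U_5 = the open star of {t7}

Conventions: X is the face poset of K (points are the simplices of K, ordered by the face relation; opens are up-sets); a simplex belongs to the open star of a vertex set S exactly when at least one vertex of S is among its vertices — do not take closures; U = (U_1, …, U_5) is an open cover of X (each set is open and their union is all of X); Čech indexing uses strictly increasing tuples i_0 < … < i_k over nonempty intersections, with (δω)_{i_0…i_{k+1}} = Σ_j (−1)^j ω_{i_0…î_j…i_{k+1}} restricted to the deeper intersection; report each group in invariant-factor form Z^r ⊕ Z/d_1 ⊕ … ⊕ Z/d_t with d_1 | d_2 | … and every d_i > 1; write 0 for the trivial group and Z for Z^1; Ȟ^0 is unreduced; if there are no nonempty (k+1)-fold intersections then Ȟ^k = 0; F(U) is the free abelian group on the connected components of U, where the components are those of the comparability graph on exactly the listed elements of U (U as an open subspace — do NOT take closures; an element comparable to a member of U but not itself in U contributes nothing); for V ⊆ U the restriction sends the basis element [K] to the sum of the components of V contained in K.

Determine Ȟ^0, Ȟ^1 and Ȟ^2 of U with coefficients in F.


nerve of the cover:
  U1={{t2},{t2,t4},{t2,t7},{t2,t4,t7}} U2={{t1},{t3},{t6},{t1,t3},{t1,t4},{t1,t6},{t1,t7},{t3,t4},{t3,t5},{t3,t6},{t3,t7},{t4,t6},{t5,t6},{t6,t7},{t1,t3,t4},{t1,t3,t6},{t3,t5,t6},{t3,t6,t7},{t4,t5,t6},{t5,t6,t7}} U3={{t5},{t6},{t1,t6},{t3,t5},{t3,t6},{t4,t5},{t4,t6},{t5,t6},{t5,t7},{t6,t7},{t1,t3,t6},{t3,t5,t6},{t3,t6,t7},{t4,t5,t6},{t5,t6,t7}} U4={{t2},{t4},{t1,t4},{t2,t4},{t2,t7},{t3,t4},{t4,t5},{t4,t6},{t4,t7},{t1,t3,t4},{t2,t4,t7},{t4,t5,t6}} U5={{t7},{t1,t7},{t2,t7},{t3,t7},{t4,t7},{t5,t7},{t6,t7},{t2,t4,t7},{t3,t6,t7},{t5,t6,t7}}
  U14={{t2},{t2,t4},{t2,t7},{t2,t4,t7}} U15={{t2,t7},{t2,t4,t7}} U23={{t6},{t1,t6},{t3,t5},{t3,t6},{t4,t6},{t5,t6},{t6,t7},{t1,t3,t6},{t3,t5,t6},{t3,t6,t7},{t4,t5,t6},{t5,t6,t7}} U24={{t1,t4},{t3,t4},{t4,t6},{t1,t3,t4},{t4,t5,t6}} U25={{t1,t7},{t3,t7},{t6,t7},{t3,t6,t7},{t5,t6,t7}} U34={{t4,t5},{t4,t6},{t4,t5,t6}} U35={{t5,t7},{t6,t7},{t3,t6,t7},{t5,t6,t7}} U45={{t2,t7},{t4,t7},{t2,t4,t7}}
  U145={{t2,t7},{t2,t4,t7}} U234={{t4,t6},{t4,t5,t6}} U235={{t6,t7},{t3,t6,t7},{t5,t6,t7}}
components per intersection:
  U1: {{t2},{t2,t4},{t2,t7},{t2,t4,t7}}
  U2: {{t1},{t3},{t6},{t1,t3},{t1,t4},{t1,t6},{t1,t7},{t3,t4},{t3,t5},{t3,t6},{t3,t7},{t4,t6},{t5,t6},{t6,t7},{t1,t3,t4},{t1,t3,t6},{t3,t5,t6},{t3,t6,t7},{t4,t5,t6},{t5,t6,t7}}
  U3: {{t5},{t6},{t1,t6},{t3,t5},{t3,t6},{t4,t5},{t4,t6},{t5,t6},{t5,t7},{t6,t7},{t1,t3,t6},{t3,t5,t6},{t3,t6,t7},{t4,t5,t6},{t5,t6,t7}}
  U4: {{t2},{t4},{t1,t4},{t2,t4},{t2,t7},{t3,t4},{t4,t5},{t4,t6},{t4,t7},{t1,t3,t4},{t2,t4,t7},{t4,t5,t6}}
  U5: {{t7},{t1,t7},{t2,t7},{t3,t7},{t4,t7},{t5,t7},{t6,t7},{t2,t4,t7},{t3,t6,t7},{t5,t6,t7}}
  U14: {{t2},{t2,t4},{t2,t7},{t2,t4,t7}}
  U15: {{t2,t7},{t2,t4,t7}}
  U23: {{t6},{t1,t6},{t3,t5},{t3,t6},{t4,t6},{t5,t6},{t6,t7},{t1,t3,t6},{t3,t5,t6},{t3,t6,t7},{t4,t5,t6},{t5,t6,t7}}
  U24: {{t1,t4},{t3,t4},{t1,t3,t4}} {{t4,t6},{t4,t5,t6}}
  U25: {{t1,t7}} {{t3,t7},{t6,t7},{t3,t6,t7},{t5,t6,t7}}
  U34: {{t4,t5},{t4,t6},{t4,t5,t6}}
  U35: {{t5,t7},{t6,t7},{t3,t6,t7},{t5,t6,t7}}
  U45: {{t2,t7},{t4,t7},{t2,t4,t7}}
  U145: {{t2,t7},{t2,t4,t7}}
  U234: {{t4,t6},{t4,t5,t6}}
  U235: {{t6,t7},{t3,t6,t7},{t5,t6,t7}}
C dims 5,10,3; δ0: rk 4, SNF 1^4; δ1: rk 3, SNF 1^3
Ȟ^0 = (5 − 4) − 0 = 1, so Ȟ^0 ≅ Z
Ȟ^1 = (10 − 3) − 4 = 3, so Ȟ^1 ≅ Z^3
Ȟ^2 = (3 − 0) − 3 = 0, so Ȟ^2 ≅ 0

Ȟ^0 = Z, Ȟ^1 = Z^3 and Ȟ^2 = 0


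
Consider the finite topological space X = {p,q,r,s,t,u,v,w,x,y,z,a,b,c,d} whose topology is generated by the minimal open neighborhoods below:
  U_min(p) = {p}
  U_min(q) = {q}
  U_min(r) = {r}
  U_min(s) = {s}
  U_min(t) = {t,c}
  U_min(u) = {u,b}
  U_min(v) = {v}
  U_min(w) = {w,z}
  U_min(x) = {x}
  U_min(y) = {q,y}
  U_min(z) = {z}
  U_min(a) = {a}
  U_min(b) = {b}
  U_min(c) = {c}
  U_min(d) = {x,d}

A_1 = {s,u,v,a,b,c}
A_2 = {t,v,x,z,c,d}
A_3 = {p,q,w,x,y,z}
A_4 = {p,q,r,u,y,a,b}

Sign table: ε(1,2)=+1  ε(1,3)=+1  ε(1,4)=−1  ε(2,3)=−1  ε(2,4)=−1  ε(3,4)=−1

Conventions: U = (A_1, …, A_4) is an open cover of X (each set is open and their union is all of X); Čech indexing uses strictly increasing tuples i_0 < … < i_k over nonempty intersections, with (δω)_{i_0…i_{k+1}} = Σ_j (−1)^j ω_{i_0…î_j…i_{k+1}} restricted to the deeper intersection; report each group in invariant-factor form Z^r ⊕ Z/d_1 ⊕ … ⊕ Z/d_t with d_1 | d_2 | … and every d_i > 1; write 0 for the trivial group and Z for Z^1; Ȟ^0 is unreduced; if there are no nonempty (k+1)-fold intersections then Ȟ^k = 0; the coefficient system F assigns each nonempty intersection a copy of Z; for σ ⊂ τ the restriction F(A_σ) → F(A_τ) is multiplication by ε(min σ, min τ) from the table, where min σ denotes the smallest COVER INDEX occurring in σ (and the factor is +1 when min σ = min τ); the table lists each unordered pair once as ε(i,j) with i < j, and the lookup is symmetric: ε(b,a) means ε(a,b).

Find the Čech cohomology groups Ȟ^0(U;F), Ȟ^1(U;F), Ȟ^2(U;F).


Ȟ^0 ≅ 0; Ȟ^1 ≅ Z/2; Ȟ^2 ≅ 0

nonempty intersections:
  A12={v,c} A14={u,a,b} A23={x,z} A34={p,q,y}
C dims 4,4; δ0: rk 4, SNF 1^3·2
Ȟ^0: (4−4)−0=0 ⇒ 0
Ȟ^1: (4−0)−4=0 plus torsion [2] ⇒ Z/2
Ȟ^2: (0−0)−0=0 ⇒ 0


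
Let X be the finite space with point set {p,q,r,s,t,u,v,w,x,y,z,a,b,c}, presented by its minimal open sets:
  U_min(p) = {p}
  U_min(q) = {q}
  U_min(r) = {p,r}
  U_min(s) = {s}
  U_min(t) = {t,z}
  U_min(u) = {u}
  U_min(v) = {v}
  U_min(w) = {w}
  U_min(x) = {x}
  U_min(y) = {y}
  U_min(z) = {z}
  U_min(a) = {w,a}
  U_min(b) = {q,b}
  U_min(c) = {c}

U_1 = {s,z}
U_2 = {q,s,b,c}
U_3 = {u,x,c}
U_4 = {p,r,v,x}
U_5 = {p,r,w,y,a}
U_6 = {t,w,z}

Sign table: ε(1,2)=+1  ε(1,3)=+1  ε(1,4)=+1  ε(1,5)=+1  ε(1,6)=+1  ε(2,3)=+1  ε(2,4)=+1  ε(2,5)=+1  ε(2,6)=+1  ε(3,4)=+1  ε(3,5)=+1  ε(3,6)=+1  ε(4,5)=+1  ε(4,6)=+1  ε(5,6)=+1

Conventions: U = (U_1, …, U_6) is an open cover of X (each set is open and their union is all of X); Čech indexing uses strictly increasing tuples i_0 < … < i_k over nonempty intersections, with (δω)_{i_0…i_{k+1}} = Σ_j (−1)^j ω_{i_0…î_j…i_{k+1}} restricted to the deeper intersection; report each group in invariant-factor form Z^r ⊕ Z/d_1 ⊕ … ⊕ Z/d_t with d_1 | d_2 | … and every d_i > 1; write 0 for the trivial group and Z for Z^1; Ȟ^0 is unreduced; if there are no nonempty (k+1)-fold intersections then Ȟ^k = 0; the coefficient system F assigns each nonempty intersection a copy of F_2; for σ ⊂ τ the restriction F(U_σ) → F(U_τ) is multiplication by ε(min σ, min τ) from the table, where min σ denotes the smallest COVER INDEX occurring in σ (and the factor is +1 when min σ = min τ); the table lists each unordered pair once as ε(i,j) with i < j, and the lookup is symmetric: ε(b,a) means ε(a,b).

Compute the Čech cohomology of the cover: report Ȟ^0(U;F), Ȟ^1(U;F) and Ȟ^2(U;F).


Ȟ^0 ≅ Z/2, Ȟ^1 ≅ Z/2, Ȟ^2 ≅ 0

nerve of the cover:
  U12={s} U16={z} U23={c} U34={x} U45={p,r} U56={w}
C dims 6,6; δ0: rk_F2 5
Ȟ^0 = (6 − 5) − 0 = 1, so Ȟ^0 ≅ Z/2
Ȟ^1 = (6 − 0) − 5 = 1, so Ȟ^1 ≅ Z/2
Ȟ^2 = (0 − 0) − 0 = 0, so Ȟ^2 ≅ 0
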